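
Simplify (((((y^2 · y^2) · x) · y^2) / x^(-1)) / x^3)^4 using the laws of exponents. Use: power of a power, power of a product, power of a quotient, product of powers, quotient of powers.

x^(-4)·y^24

(((((y^2 · y^2) · x) · y^2) / x^(-1)) / x^3)^4
= (((((y^2 · y^2) · x) · y^2) / x^(-1))^4) / ((x^3)^4)    [power of a quotient]
= (((((y^2 · y^2) · x) · y^2)^4) / ((x^(-1))^4)) / ((x^3)^4)    [power of a quotient]
= (((((y^2 · y^2) · x)^4) · ((y^2)^4)) / ((x^(-1))^4)) / ((x^3)^4)    [power of a product]
= (((((y^2 · y^2)^4) · (x^4)) · ((y^2)^4)) / ((x^(-1))^4)) / ((x^3)^4)    [power of a product]
= ((((((y^2)^4) · ((y^2)^4)) · (x^4)) · ((y^2)^4)) / ((x^(-1))^4)) / ((x^3)^4)    [power of a product]
= ((((y^8 · ((y^2)^4)) · (x^4)) · ((y^2)^4)) / ((x^(-1))^4)) / ((x^3)^4)    [power of a power]
= ((((y^8 · y^8) · (x^4)) · ((y^2)^4)) / ((x^(-1))^4)) / ((x^3)^4)    [power of a power]
= (((y^16 · (x^4)) · ((y^2)^4)) / ((x^(-1))^4)) / ((x^3)^4)    [product of powers]
= (((y^16 · x^4) · y^8) / ((x^(-1))^4)) / ((x^3)^4)    [power of a power]
= (((y^16 · x^4) · y^8) / x^(-4)) / ((x^3)^4)    [power of a power]
= (((y^16 · x^4) · y^8) / x^(-4)) / x^12    [power of a power]
= x^(-4)·y^24    [quotient of powers; product of powers]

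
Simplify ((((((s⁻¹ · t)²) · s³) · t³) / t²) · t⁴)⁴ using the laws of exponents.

((((((s⁻¹ · t)²) · s³) · t³) / t²) · t⁴)⁴
= ((((((s⁻¹ · t)²) · s³) · t³) / t²)⁴) · ((t⁴)⁴)    [power of a product]
= ((((((s⁻¹ · t)²) · s³) · t³)⁴) / ((t²)⁴)) · ((t⁴)⁴)    [power of a quotient]
= ((((((s⁻¹ · t)²) · s³)⁴) · ((t³)⁴)) / ((t²)⁴)) · ((t⁴)⁴)    [power of a product]
= ((((((s⁻¹ · t)²)⁴) · ((s³)⁴)) · ((t³)⁴)) / ((t²)⁴)) · ((t⁴)⁴)    [power of a product]
= (((((s⁻¹ · t)⁸) · ((s³)⁴)) · ((t³)⁴)) / ((t²)⁴)) · ((t⁴)⁴)    [power of a power]
= ((((((s⁻¹)⁸) · (t⁸)) · ((s³)⁴)) · ((t³)⁴)) / ((t²)⁴)) · ((t⁴)⁴)    [power of a product]
= ((((s⁻⁸ · (t⁸)) · ((s³)⁴)) · ((t³)⁴)) / ((t²)⁴)) · ((t⁴)⁴)    [power of a power]
= ((((s⁻⁸ · t⁸) · s¹²) · ((t³)⁴)) / ((t²)⁴)) · ((t⁴)⁴)    [power of a power]
= ((((s⁻⁸ · t⁸) · s¹²) · t¹²) / ((t²)⁴)) · ((t⁴)⁴)    [power of a power]
= ((((s⁻⁸ · t⁸) · s¹²) · t¹²) / t⁸) · ((t⁴)⁴)    [power of a power]
= ((((s⁻⁸ · t⁸) · s¹²) · t¹²) / t⁸) · t¹⁶    [power of a power]
= s⁴·t²⁸    [quotient of powers; product of powers]

s⁴·t²⁸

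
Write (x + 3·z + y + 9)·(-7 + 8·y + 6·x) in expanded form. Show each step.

47·x + 14·x·y + 6·x^2 - 21·z + 24·y·z + 18·x·z + 65·y + 8·y^2 - 63

(x + 3·z + y + 9)·(-7 + 8·y + 6·x)
= -7·x + 8·x·y + 6·x^2 - 21·z + 24·y·z + 18·x·z - 7·y + 8·y^2 + 6·x·y - 63 + 72·y + 54·x    [distributive law]
= 47·x + 14·x·y + 6·x^2 - 21·z + 24·y·z + 18·x·z + 65·y + 8·y^2 - 63    [combine like terms]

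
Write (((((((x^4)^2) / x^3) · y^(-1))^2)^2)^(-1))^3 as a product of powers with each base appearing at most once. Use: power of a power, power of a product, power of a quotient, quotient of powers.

(((((((x^4)^2) / x^3) · y^(-1))^2)^2)^(-1))^3
= ((((((x^4)^2) / x^3) · y^(-1))^2)^2)^(-3)    [power of a power]
= (((((x^4)^2) / x^3) · y^(-1))^2)^(-6)    [power of a power]
= ((((x^4)^2) / x^3) · y^(-1))^(-12)    [power of a power]
= ((((x^4)^2) / x^3)^(-12)) · ((y^(-1))^(-12))    [power of a product]
= ((((x^4)^2)^(-12)) / ((x^3)^(-12))) · ((y^(-1))^(-12))    [power of a quotient]
= (((x^4)^(-24)) / ((x^3)^(-12))) · ((y^(-1))^(-12))    [power of a power]
= (x^(-96) / ((x^3)^(-12))) · ((y^(-1))^(-12))    [power of a power]
= (x^(-96) / x^(-36)) · ((y^(-1))^(-12))    [power of a power]
= x^(-60) · ((y^(-1))^(-12))    [quotient of powers]
= x^(-60) · y^12    [power of a power]
= x^(-60)·y^12    [rearrange]

x^(-60)·y^12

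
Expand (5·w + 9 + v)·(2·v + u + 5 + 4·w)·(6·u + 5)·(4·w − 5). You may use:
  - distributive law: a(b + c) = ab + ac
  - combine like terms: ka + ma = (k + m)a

(5·w + 9 + v)·(2·v + u + 5 + 4·w)·(6·u + 5)·(4·w − 5)
= (10·v·w + 5·u·w + 25·w + 20·w² + 18·v + 9·u + 45 + 36·w + 2·v² + u·v + 5·v + 4·v·w)·(6·u + 5)·(4·w − 5)    [distributive law]
= (14·v·w + 5·u·w + 61·w + 20·w² + 23·v + 9·u + 45 + 2·v² + u·v)·(6·u + 5)·(4·w − 5)    [combine like terms]
= (84·u·v·w + 70·v·w + 30·u²·w + 25·u·w + 366·u·w + 305·w + 120·u·w² + 100·w² + 138·u·v + 115·v + 54·u² + 45·u + 270·u + 225 + 12·u·v² + 10·v² + 6·u²·v + 5·u·v)·(4·w − 5)    [distributive law]
= (84·u·v·w + 70·v·w + 30·u²·w + 391·u·w + 305·w + 120·u·w² + 100·w² + 143·u·v + 115·v + 54·u² + 315·u + 225 + 12·u·v² + 10·v² + 6·u²·v)·(4·w − 5)    [combine like terms]
= 336·u·v·w² − 420·u·v·w + 280·v·w² − 350·v·w + 120·u²·w² − 150·u²·w + 1564·u·w² − 1955·u·w + 1220·w² − 1525·w + 480·u·w³ − 600·u·w² + 400·w³ − 500·w² + 572·u·v·w − 715·u·v + 460·v·w − 575·v + 216·u²·w − 270·u² + 1260·u·w − 1575·u + 900·w − 1125 + 48·u·v²·w − 60·u·v² + 40·v²·w − 50·v² + 24·u²·v·w − 30·u²·v    [distributive law]
= 336·u·v·w² + 152·u·v·w + 280·v·w² + 110·v·w + 120·u²·w² + 66·u²·w + 964·u·w² − 695·u·w + 720·w² − 625·w + 480·u·w³ + 400·w³ − 715·u·v − 575·v − 270·u² − 1575·u − 1125 + 48·u·v²·w − 60·u·v² + 40·v²·w − 50·v² + 24·u²·v·w − 30·u²·v    [combine like terms]

336·u·v·w² + 152·u·v·w + 280·v·w² + 110·v·w + 120·u²·w² + 66·u²·w + 964·u·w² − 695·u·w + 720·w² − 625·w + 480·u·w³ + 400·w³ − 715·u·v − 575·v − 270·u² − 1575·u − 1125 + 48·u·v²·w − 60·u·v² + 40·v²·w − 50·v² + 24·u²·v·w − 30·u²·v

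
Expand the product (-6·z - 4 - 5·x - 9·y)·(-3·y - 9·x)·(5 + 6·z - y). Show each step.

162·y·z + 108·y·z² + 144·y²·z + 486·x·z + 324·x·z² + 522·x·y·z + 60·y + 123·y² + 180·x + 444·x·y - 96·x·y² + 225·x² + 270·x²·z - 45·x²·y - 27·y³

(-6·z - 4 - 5·x - 9·y)·(-3·y - 9·x)·(5 + 6·z - y)
= (18·y·z + 54·x·z + 12·y + 36·x + 15·x·y + 45·x² + 27·y² + 81·x·y)·(5 + 6·z - y)    [distributive law]
= (18·y·z + 54·x·z + 12·y + 36·x + 96·x·y + 45·x² + 27·y²)·(5 + 6·z - y)    [combine like terms]
= 90·y·z + 108·y·z² - 18·y²·z + 270·x·z + 324·x·z² - 54·x·y·z + 60·y + 72·y·z - 12·y² + 180·x + 216·x·z - 36·x·y + 480·x·y + 576·x·y·z - 96·x·y² + 225·x² + 270·x²·z - 45·x²·y + 135·y² + 162·y²·z - 27·y³    [distributive law]
= 162·y·z + 108·y·z² + 144·y²·z + 486·x·z + 324·x·z² + 522·x·y·z + 60·y + 123·y² + 180·x + 444·x·y - 96·x·y² + 225·x² + 270·x²·z - 45·x²·y - 27·y³    [combine like terms]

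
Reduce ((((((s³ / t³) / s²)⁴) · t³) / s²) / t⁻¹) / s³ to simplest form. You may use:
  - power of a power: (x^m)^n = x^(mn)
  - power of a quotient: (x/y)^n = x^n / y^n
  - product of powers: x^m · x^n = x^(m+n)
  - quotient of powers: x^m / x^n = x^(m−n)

((((((s³ / t³) / s²)⁴) · t³) / s²) / t⁻¹) / s³
= ((((((s³ / t³)⁴) / ((s²)⁴)) · t³) / s²) / t⁻¹) / s³    [power of a quotient]
= (((((((s³)⁴) / ((t³)⁴)) / ((s²)⁴)) · t³) / s²) / t⁻¹) / s³    [power of a quotient]
= (((((s¹² / ((t³)⁴)) / ((s²)⁴)) · t³) / s²) / t⁻¹) / s³    [power of a power]
= (((((s¹² / t¹²) / ((s²)⁴)) · t³) / s²) / t⁻¹) / s³    [power of a power]
= (((((s¹² / t¹²) / s⁸) · t³) / s²) / t⁻¹) / s³    [power of a power]
= s⁻¹t⁻⁸    [quotient of powers; product of powers]

s⁻¹t⁻⁸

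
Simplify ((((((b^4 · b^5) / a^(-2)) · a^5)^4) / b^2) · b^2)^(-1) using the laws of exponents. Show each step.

((((((b^4 · b^5) / a^(-2)) · a^5)^4) / b^2) · b^2)^(-1)
= ((((((b^4 · b^5) / a^(-2)) · a^5)^4) / b^2)^(-1)) · ((b^2)^(-1))    [power of a product]
= ((((((b^4 · b^5) / a^(-2)) · a^5)^4)^(-1)) / ((b^2)^(-1))) · ((b^2)^(-1))    [power of a quotient]
= (((((b^4 · b^5) / a^(-2)) · a^5)^(-4)) / ((b^2)^(-1))) · ((b^2)^(-1))    [power of a power]
= (((((b^4 · b^5) / a^(-2))^(-4)) · ((a^5)^(-4))) / ((b^2)^(-1))) · ((b^2)^(-1))    [power of a product]
= (((((b^4 · b^5)^(-4)) / ((a^(-2))^(-4))) · ((a^5)^(-4))) / ((b^2)^(-1))) · ((b^2)^(-1))    [power of a quotient]
= ((((((b^4)^(-4)) · ((b^5)^(-4))) / ((a^(-2))^(-4))) · ((a^5)^(-4))) / ((b^2)^(-1))) · ((b^2)^(-1))    [power of a product]
= ((((b^(-16) · ((b^5)^(-4))) / ((a^(-2))^(-4))) · ((a^5)^(-4))) / ((b^2)^(-1))) · ((b^2)^(-1))    [power of a power]
= ((((b^(-16) · b^(-20)) / ((a^(-2))^(-4))) · ((a^5)^(-4))) / ((b^2)^(-1))) · ((b^2)^(-1))    [power of a power]
= (((b^(-36) / ((a^(-2))^(-4))) · ((a^5)^(-4))) / ((b^2)^(-1))) · ((b^2)^(-1))    [product of powers]
= (((b^(-36) / a^8) · ((a^5)^(-4))) / ((b^2)^(-1))) · ((b^2)^(-1))    [power of a power]
= (((b^(-36) / a^8) · a^(-20)) / ((b^2)^(-1))) · ((b^2)^(-1))    [power of a power]
= (((b^(-36) / a^8) · a^(-20)) / b^(-2)) · ((b^2)^(-1))    [power of a power]
= (((b^(-36) / a^8) · a^(-20)) / b^(-2)) · b^(-2)    [power of a power]
= a^(-28)b^(-36)    [quotient of powers; product of powers]

a^(-28)b^(-36)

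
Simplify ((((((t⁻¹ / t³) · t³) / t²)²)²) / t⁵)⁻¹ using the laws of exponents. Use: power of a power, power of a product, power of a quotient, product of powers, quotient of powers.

t¹⁷

((((((t⁻¹ / t³) · t³) / t²)²)²) / t⁵)⁻¹
= ((((((t⁻¹ / t³) · t³) / t²)²)²)⁻¹) / ((t⁵)⁻¹)    [power of a quotient]
= (((((t⁻¹ / t³) · t³) / t²)²)⁻²) / ((t⁵)⁻¹)    [power of a power]
= ((((t⁻¹ / t³) · t³) / t²)⁻⁴) / ((t⁵)⁻¹)    [power of a power]
= ((((t⁻¹ / t³) · t³)⁻⁴) / ((t²)⁻⁴)) / ((t⁵)⁻¹)    [power of a quotient]
= ((((t⁻¹ / t³)⁻⁴) · ((t³)⁻⁴)) / ((t²)⁻⁴)) / ((t⁵)⁻¹)    [power of a product]
= (((((t⁻¹)⁻⁴) / ((t³)⁻⁴)) · ((t³)⁻⁴)) / ((t²)⁻⁴)) / ((t⁵)⁻¹)    [power of a quotient]
= (((t⁴ / ((t³)⁻⁴)) · ((t³)⁻⁴)) / ((t²)⁻⁴)) / ((t⁵)⁻¹)    [power of a power]
= (((t⁴ / t⁻¹²) · ((t³)⁻⁴)) / ((t²)⁻⁴)) / ((t⁵)⁻¹)    [power of a power]
= ((t¹⁶ · ((t³)⁻⁴)) / ((t²)⁻⁴)) / ((t⁵)⁻¹)    [quotient of powers]
= ((t¹⁶ · t⁻¹²) / ((t²)⁻⁴)) / ((t⁵)⁻¹)    [power of a power]
= (t⁴ / ((t²)⁻⁴)) / ((t⁵)⁻¹)    [product of powers]
= (t⁴ / t⁻⁸) / ((t⁵)⁻¹)    [power of a power]
= t¹² / ((t⁵)⁻¹)    [quotient of powers]
= t¹² / t⁻⁵    [power of a power]
= t¹⁷    [quotient of powers]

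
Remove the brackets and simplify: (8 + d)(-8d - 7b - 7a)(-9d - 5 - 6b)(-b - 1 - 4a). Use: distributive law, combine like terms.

(8 + d)(-8d - 7b - 7a)(-9d - 5 - 6b)(-b - 1 - 4a)
= (-64d - 56b - 56a - 8d² - 7bd - 7ad)(-9d - 5 - 6b)(-b - 1 - 4a)    [distributive law]
= (576d² + 320d + 384bd + 504bd + 280b + 336b² + 504ad + 280a + 336ab + 72d³ + 40d² + 48bd² + 63bd² + 35bd + 42b²d + 63ad² + 35ad + 42abd)(-b - 1 - 4a)    [distributive law]
= (616d² + 320d + 923bd + 280b + 336b² + 539ad + 280a + 336ab + 72d³ + 111bd² + 42b²d + 63ad² + 42abd)(-b - 1 - 4a)    [combine like terms]
= -616bd² - 616d² - 2464ad² - 320bd - 320d - 1280ad - 923b²d - 923bd - 3692abd - 280b² - 280b - 1120ab - 336b³ - 336b² - 1344ab² - 539abd - 539ad - 2156a²d - 280ab - 280a - 1120a² - 336ab² - 336ab - 1344a²b - 72bd³ - 72d³ - 288ad³ - 111b²d² - 111bd² - 444abd² - 42b³d - 42b²d - 168ab²d - 63abd² - 63ad² - 252a²d² - 42ab²d - 42abd - 168a²bd    [distributive law]
= -727bd² - 616d² - 2527ad² - 1243bd - 320d - 1819ad - 965b²d - 4273abd - 616b² - 280b - 1736ab - 336b³ - 1680ab² - 2156a²d - 280a - 1120a² - 1344a²b - 72bd³ - 72d³ - 288ad³ - 111b²d² - 507abd² - 42b³d - 210ab²d - 252a²d² - 168a²bd    [combine like terms]

-727bd² - 616d² - 2527ad² - 1243bd - 320d - 1819ad - 965b²d - 4273abd - 616b² - 280b - 1736ab - 336b³ - 1680ab² - 2156a²d - 280a - 1120a² - 1344a²b - 72bd³ - 72d³ - 288ad³ - 111b²d² - 507abd² - 42b³d - 210ab²d - 252a²d² - 168a²bd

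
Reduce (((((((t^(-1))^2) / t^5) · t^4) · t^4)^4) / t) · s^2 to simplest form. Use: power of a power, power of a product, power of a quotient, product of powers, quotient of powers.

s^2·t^3

(((((((t^(-1))^2) / t^5) · t^4) · t^4)^4) / t) · s^2
= (((((((t^(-1))^2) / t^5) · t^4)^4) · ((t^4)^4)) / t) · s^2    [power of a product]
= (((((((t^(-1))^2) / t^5)^4) · ((t^4)^4)) · ((t^4)^4)) / t) · s^2    [power of a product]
= (((((((t^(-1))^2)^4) / ((t^5)^4)) · ((t^4)^4)) · ((t^4)^4)) / t) · s^2    [power of a quotient]
= ((((((t^(-1))^8) / ((t^5)^4)) · ((t^4)^4)) · ((t^4)^4)) / t) · s^2    [power of a power]
= ((((t^(-8) / ((t^5)^4)) · ((t^4)^4)) · ((t^4)^4)) / t) · s^2    [power of a power]
= ((((t^(-8) / t^20) · ((t^4)^4)) · ((t^4)^4)) / t) · s^2    [power of a power]
= (((t^(-28) · ((t^4)^4)) · ((t^4)^4)) / t) · s^2    [quotient of powers]
= (((t^(-28) · t^16) · ((t^4)^4)) / t) · s^2    [power of a power]
= ((t^(-12) · ((t^4)^4)) / t) · s^2    [product of powers]
= ((t^(-12) · t^16) / t) · s^2    [power of a power]
= (t^4 / t) · s^2    [product of powers]
= t^3 · s^2    [quotient of powers]
= s^2·t^3    [rearrange]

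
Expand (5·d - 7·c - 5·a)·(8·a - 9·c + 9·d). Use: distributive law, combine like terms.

-5·a·d - 108·c·d + 45·d² - 11·a·c + 63·c² - 40·a²

(5·d - 7·c - 5·a)·(8·a - 9·c + 9·d)
= 40·a·d - 45·c·d + 45·d² - 56·a·c + 63·c² - 63·c·d - 40·a² + 45·a·c - 45·a·d    [distributive law]
= -5·a·d - 108·c·d + 45·d² - 11·a·c + 63·c² - 40·a²    [combine like terms]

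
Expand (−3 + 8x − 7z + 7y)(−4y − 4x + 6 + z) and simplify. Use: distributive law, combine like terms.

(−3 + 8x − 7z + 7y)(−4y − 4x + 6 + z)
= 12y + 12x − 18 − 3z − 32xy − 32x^2 + 48x + 8xz + 28yz + 28xz − 42z − 7z^2 − 28y^2 − 28xy + 42y + 7yz    [distributive law]
= 54y + 60x − 18 − 45z − 60xy − 32x^2 + 36xz + 35yz − 7z^2 − 28y^2    [combine like terms]

54y + 60x − 18 − 45z − 60xy − 32x^2 + 36xz + 35yz − 7z^2 − 28y^2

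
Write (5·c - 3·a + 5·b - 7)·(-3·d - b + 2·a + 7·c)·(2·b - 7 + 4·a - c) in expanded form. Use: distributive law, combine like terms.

-15·b·c·d + 84·c·d - 69·a·c·d + 15·c^2·d + 65·b^2·c - 315·b·c + 85·a·b·c + 40·b·c^2 - 105·a·c - 38·a^2·c + 151·a·c^2 - 196·c^2 - 35·c^3 - 42·a·b·d + 21·a·d + 36·a^2·d + 6·a·b^2 - 91·a·b + 40·a^2·b - 14·a^2 - 24·a^3 - 30·b^2·d + 147·b·d - 10·b^3 + 49·b^2 - 147·d - 49·b + 98·a + 343·c

(5·c - 3·a + 5·b - 7)·(-3·d - b + 2·a + 7·c)·(2·b - 7 + 4·a - c)
= (-15·c·d - 5·b·c + 10·a·c + 35·c^2 + 9·a·d + 3·a·b - 6·a^2 - 21·a·c - 15·b·d - 5·b^2 + 10·a·b + 35·b·c + 21·d + 7·b - 14·a - 49·c)·(2·b - 7 + 4·a - c)    [distributive law]
= (-15·c·d + 30·b·c - 11·a·c + 35·c^2 + 9·a·d + 13·a·b - 6·a^2 - 15·b·d - 5·b^2 + 21·d + 7·b - 14·a - 49·c)·(2·b - 7 + 4·a - c)    [combine like terms]
= -30·b·c·d + 105·c·d - 60·a·c·d + 15·c^2·d + 60·b^2·c - 210·b·c + 120·a·b·c - 30·b·c^2 - 22·a·b·c + 77·a·c - 44·a^2·c + 11·a·c^2 + 70·b·c^2 - 245·c^2 + 140·a·c^2 - 35·c^3 + 18·a·b·d - 63·a·d + 36·a^2·d - 9·a·c·d + 26·a·b^2 - 91·a·b + 52·a^2·b - 13·a·b·c - 12·a^2·b + 42·a^2 - 24·a^3 + 6·a^2·c - 30·b^2·d + 105·b·d - 60·a·b·d + 15·b·c·d - 10·b^3 + 35·b^2 - 20·a·b^2 + 5·b^2·c + 42·b·d - 147·d + 84·a·d - 21·c·d + 14·b^2 - 49·b + 28·a·b - 7·b·c - 28·a·b + 98·a - 56·a^2 + 14·a·c - 98·b·c + 343·c - 196·a·c + 49·c^2    [distributive law]
= -15·b·c·d + 84·c·d - 69·a·c·d + 15·c^2·d + 65·b^2·c - 315·b·c + 85·a·b·c + 40·b·c^2 - 105·a·c - 38·a^2·c + 151·a·c^2 - 196·c^2 - 35·c^3 - 42·a·b·d + 21·a·d + 36·a^2·d + 6·a·b^2 - 91·a·b + 40·a^2·b - 14·a^2 - 24·a^3 - 30·b^2·d + 147·b·d - 10·b^3 + 49·b^2 - 147·d - 49·b + 98·a + 343·c    [combine like terms]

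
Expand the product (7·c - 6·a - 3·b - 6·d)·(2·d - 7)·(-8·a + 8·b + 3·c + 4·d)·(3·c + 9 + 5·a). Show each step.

-234·a·c²·d - 2186·a·c·d - 452·a²·c·d + 282·b·c²·d + 2106·b·c·d + 326·a·b·c·d + 126·c³·d + 168·c²·d + 60·c²·d² + 684·c·d² + 244·a·c·d² + 819·a·c² + 4662·a·c + 1582·a²·c - 987·b·c² - 2961·b·c - 1141·a·b·c - 441·c³ - 1323·c² - 630·c·d + 24·a²·d + 480·a³·d + 1668·a·b·d - 240·a²·b·d + 1272·a·d² + 240·a²·d² - 3024·a² - 1680·a³ + 1512·a·b + 840·a²·b - 1512·a·d - 144·b²·c·d - 432·b²·d - 240·a·b²·d - 360·b·c·d² - 1080·b·d² - 600·a·b·d² + 504·b²·c + 1512·b² + 840·a·b² + 3780·b·d - 144·c·d³ - 432·d³ - 240·a·d³ + 1512·d²

(7·c - 6·a - 3·b - 6·d)·(2·d - 7)·(-8·a + 8·b + 3·c + 4·d)·(3·c + 9 + 5·a)
= (14·c·d - 49·c - 12·a·d + 42·a - 6·b·d + 21·b - 12·d² + 42·d)·(-8·a + 8·b + 3·c + 4·d)·(3·c + 9 + 5·a)    [distributive law]
= (-112·a·c·d + 112·b·c·d + 42·c²·d + 56·c·d² + 392·a·c - 392·b·c - 147·c² - 196·c·d + 96·a²·d - 96·a·b·d - 36·a·c·d - 48·a·d² - 336·a² + 336·a·b + 126·a·c + 168·a·d + 48·a·b·d - 48·b²·d - 18·b·c·d - 24·b·d² - 168·a·b + 168·b² + 63·b·c + 84·b·d + 96·a·d² - 96·b·d² - 36·c·d² - 48·d³ - 336·a·d + 336·b·d + 126·c·d + 168·d²)·(3·c + 9 + 5·a)    [distributive law]
= (-148·a·c·d + 94·b·c·d + 42·c²·d + 20·c·d² + 518·a·c - 329·b·c - 147·c² - 70·c·d + 96·a²·d - 48·a·b·d + 48·a·d² - 336·a² + 168·a·b - 168·a·d - 48·b²·d - 120·b·d² + 168·b² + 420·b·d - 48·d³ + 168·d²)·(3·c + 9 + 5·a)    [combine like terms]
= -444·a·c²·d - 1332·a·c·d - 740·a²·c·d + 282·b·c²·d + 846·b·c·d + 470·a·b·c·d + 126·c³·d + 378·c²·d + 210·a·c²·d + 60·c²·d² + 180·c·d² + 100·a·c·d² + 1554·a·c² + 4662·a·c + 2590·a²·c - 987·b·c² - 2961·b·c - 1645·a·b·c - 441·c³ - 1323·c² - 735·a·c² - 210·c²·d - 630·c·d - 350·a·c·d + 288·a²·c·d + 864·a²·d + 480·a³·d - 144·a·b·c·d - 432·a·b·d - 240·a²·b·d + 144·a·c·d² + 432·a·d² + 240·a²·d² - 1008·a²·c - 3024·a² - 1680·a³ + 504·a·b·c + 1512·a·b + 840·a²·b - 504·a·c·d - 1512·a·d - 840·a²·d - 144·b²·c·d - 432·b²·d - 240·a·b²·d - 360·b·c·d² - 1080·b·d² - 600·a·b·d² + 504·b²·c + 1512·b² + 840·a·b² + 1260·b·c·d + 3780·b·d + 2100·a·b·d - 144·c·d³ - 432·d³ - 240·a·d³ + 504·c·d² + 1512·d² + 840·a·d²    [distributive law]
= -234·a·c²·d - 2186·a·c·d - 452·a²·c·d + 282·b·c²·d + 2106·b·c·d + 326·a·b·c·d + 126·c³·d + 168·c²·d + 60·c²·d² + 684·c·d² + 244·a·c·d² + 819·a·c² + 4662·a·c + 1582·a²·c - 987·b·c² - 2961·b·c - 1141·a·b·c - 441·c³ - 1323·c² - 630·c·d + 24·a²·d + 480·a³·d + 1668·a·b·d - 240·a²·b·d + 1272·a·d² + 240·a²·d² - 3024·a² - 1680·a³ + 1512·a·b + 840·a²·b - 1512·a·d - 144·b²·c·d - 432·b²·d - 240·a·b²·d - 360·b·c·d² - 1080·b·d² - 600·a·b·d² + 504·b²·c + 1512·b² + 840·a·b² + 3780·b·d - 144·c·d³ - 432·d³ - 240·a·d³ + 1512·d²    [combine like terms]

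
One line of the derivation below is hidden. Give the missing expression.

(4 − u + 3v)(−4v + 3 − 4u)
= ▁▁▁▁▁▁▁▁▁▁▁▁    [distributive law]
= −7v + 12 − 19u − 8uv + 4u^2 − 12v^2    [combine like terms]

After distributive law, the bracketed line is:

−16v + 12 − 16u + 4uv − 3u + 4u^2 − 12v^2 + 9v − 12uv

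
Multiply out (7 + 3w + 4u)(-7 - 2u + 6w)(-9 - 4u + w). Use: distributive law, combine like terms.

441 + 574u - 238w + 240u^2 - 288uw - 141w^2 - 80u^2w - 54uw^2 + 18w^3 + 32u^3

(7 + 3w + 4u)(-7 - 2u + 6w)(-9 - 4u + w)
= (-49 - 14u + 42w - 21w - 6uw + 18w^2 - 28u - 8u^2 + 24uw)(-9 - 4u + w)    [distributive law]
= (-49 - 42u + 21w + 18uw + 18w^2 - 8u^2)(-9 - 4u + w)    [combine like terms]
= 441 + 196u - 49w + 378u + 168u^2 - 42uw - 189w - 84uw + 21w^2 - 162uw - 72u^2w + 18uw^2 - 162w^2 - 72uw^2 + 18w^3 + 72u^2 + 32u^3 - 8u^2w    [distributive law]
= 441 + 574u - 238w + 240u^2 - 288uw - 141w^2 - 80u^2w - 54uw^2 + 18w^3 + 32u^3    [combine like terms]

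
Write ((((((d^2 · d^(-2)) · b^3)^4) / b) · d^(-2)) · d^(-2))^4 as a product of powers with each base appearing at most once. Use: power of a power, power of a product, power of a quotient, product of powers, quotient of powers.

b^44d^(-16)

((((((d^2 · d^(-2)) · b^3)^4) / b) · d^(-2)) · d^(-2))^4
= ((((((d^2 · d^(-2)) · b^3)^4) / b) · d^(-2))^4) · ((d^(-2))^4)    [power of a product]
= ((((((d^2 · d^(-2)) · b^3)^4) / b)^4) · ((d^(-2))^4)) · ((d^(-2))^4)    [power of a product]
= ((((((d^2 · d^(-2)) · b^3)^4)^4) / (b^4)) · ((d^(-2))^4)) · ((d^(-2))^4)    [power of a quotient]
= (((((d^2 · d^(-2)) · b^3)^16) / (b^4)) · ((d^(-2))^4)) · ((d^(-2))^4)    [power of a power]
= (((((d^2 · d^(-2))^16) · ((b^3)^16)) / (b^4)) · ((d^(-2))^4)) · ((d^(-2))^4)    [power of a product]
= ((((((d^2)^16) · ((d^(-2))^16)) · ((b^3)^16)) / (b^4)) · ((d^(-2))^4)) · ((d^(-2))^4)    [power of a product]
= ((((d^32 · ((d^(-2))^16)) · ((b^3)^16)) / (b^4)) · ((d^(-2))^4)) · ((d^(-2))^4)    [power of a power]
= ((((d^32 · d^(-32)) · ((b^3)^16)) / (b^4)) · ((d^(-2))^4)) · ((d^(-2))^4)    [power of a power]
= (((d^0 · ((b^3)^16)) / (b^4)) · ((d^(-2))^4)) · ((d^(-2))^4)    [product of powers]
= (((d^0 · b^48) / (b^4)) · ((d^(-2))^4)) · ((d^(-2))^4)    [power of a power]
= (((d^0 · b^48) / b^4) · d^(-8)) · ((d^(-2))^4)    [power of a power]
= (((d^0 · b^48) / b^4) · d^(-8)) · d^(-8)    [power of a power]
= b^44d^(-16)    [quotient of powers; product of powers]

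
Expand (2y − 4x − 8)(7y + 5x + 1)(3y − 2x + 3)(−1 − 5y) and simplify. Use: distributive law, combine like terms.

558y^3 − 210y^4 + 472xy^2 + 410xy^3 + 1050y^2 − 116x^2y + 120x^2y^2 + 658xy + 306y − 40x^3 − 200x^3y − 28x^2 + 116x + 24

(2y − 4x − 8)(7y + 5x + 1)(3y − 2x + 3)(−1 − 5y)
= (14y^2 + 10xy + 2y − 28xy − 20x^2 − 4x − 56y − 40x − 8)(3y − 2x + 3)(−1 − 5y)    [distributive law]
= (14y^2 − 18xy − 54y − 20x^2 − 44x − 8)(3y − 2x + 3)(−1 − 5y)    [combine like terms]
= (42y^3 − 28xy^2 + 42y^2 − 54xy^2 + 36x^2y − 54xy − 162y^2 + 108xy − 162y − 60x^2y + 40x^3 − 60x^2 − 132xy + 88x^2 − 132x − 24y + 16x − 24)(−1 − 5y)    [distributive law]
= (42y^3 − 82xy^2 − 120y^2 − 24x^2y − 78xy − 186y + 40x^3 + 28x^2 − 116x − 24)(−1 − 5y)    [combine like terms]
= −42y^3 − 210y^4 + 82xy^2 + 410xy^3 + 120y^2 + 600y^3 + 24x^2y + 120x^2y^2 + 78xy + 390xy^2 + 186y + 930y^2 − 40x^3 − 200x^3y − 28x^2 − 140x^2y + 116x + 580xy + 24 + 120y    [distributive law]
= 558y^3 − 210y^4 + 472xy^2 + 410xy^3 + 1050y^2 − 116x^2y + 120x^2y^2 + 658xy + 306y − 40x^3 − 200x^3y − 28x^2 + 116x + 24    [combine like terms]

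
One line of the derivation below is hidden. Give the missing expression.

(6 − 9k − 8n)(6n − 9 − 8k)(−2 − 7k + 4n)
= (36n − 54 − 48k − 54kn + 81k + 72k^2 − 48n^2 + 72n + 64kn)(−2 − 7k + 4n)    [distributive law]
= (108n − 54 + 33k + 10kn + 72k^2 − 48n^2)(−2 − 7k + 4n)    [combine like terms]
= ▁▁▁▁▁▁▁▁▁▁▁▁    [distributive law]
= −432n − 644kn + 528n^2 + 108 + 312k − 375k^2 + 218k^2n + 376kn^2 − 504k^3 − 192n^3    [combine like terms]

Applying distributive law to the line above:

−216n − 756kn + 432n^2 + 108 + 378k − 216n − 66k − 231k^2 + 132kn − 20kn − 70k^2n + 40kn^2 − 144k^2 − 504k^3 + 288k^2n + 96n^2 + 336kn^2 − 192n^3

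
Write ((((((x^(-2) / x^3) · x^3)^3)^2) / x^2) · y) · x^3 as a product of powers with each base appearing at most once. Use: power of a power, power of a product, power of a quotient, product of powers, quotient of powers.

x^(-11)y

((((((x^(-2) / x^3) · x^3)^3)^2) / x^2) · y) · x^3
= (((((x^(-2) / x^3) · x^3)^6) / x^2) · y) · x^3    [power of a power]
= (((((x^(-2) / x^3)^6) · ((x^3)^6)) / x^2) · y) · x^3    [power of a product]
= ((((((x^(-2))^6) / ((x^3)^6)) · ((x^3)^6)) / x^2) · y) · x^3    [power of a quotient]
= ((((x^(-12) / ((x^3)^6)) · ((x^3)^6)) / x^2) · y) · x^3    [power of a power]
= ((((x^(-12) / x^18) · ((x^3)^6)) / x^2) · y) · x^3    [power of a power]
= (((x^(-30) · ((x^3)^6)) / x^2) · y) · x^3    [quotient of powers]
= (((x^(-30) · x^18) / x^2) · y) · x^3    [power of a power]
= ((x^(-12) / x^2) · y) · x^3    [product of powers]
= (x^(-14) · y) · x^3    [quotient of powers]
= x^(-11)y    [product of powers]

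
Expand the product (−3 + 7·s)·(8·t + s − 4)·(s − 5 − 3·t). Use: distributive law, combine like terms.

−211·s·t + 84·t + 72·t^2 − 66·s^2 + 167·s − 60 + 35·s^2·t − 168·s·t^2 + 7·s^3

(−3 + 7·s)·(8·t + s − 4)·(s − 5 − 3·t)
= (−24·t − 3·s + 12 + 56·s·t + 7·s^2 − 28·s)·(s − 5 − 3·t)    [distributive law]
= (−24·t − 31·s + 12 + 56·s·t + 7·s^2)·(s − 5 − 3·t)    [combine like terms]
= −24·s·t + 120·t + 72·t^2 − 31·s^2 + 155·s + 93·s·t + 12·s − 60 − 36·t + 56·s^2·t − 280·s·t − 168·s·t^2 + 7·s^3 − 35·s^2 − 21·s^2·t    [distributive law]
= −211·s·t + 84·t + 72·t^2 − 66·s^2 + 167·s − 60 + 35·s^2·t − 168·s·t^2 + 7·s^3    [combine like terms]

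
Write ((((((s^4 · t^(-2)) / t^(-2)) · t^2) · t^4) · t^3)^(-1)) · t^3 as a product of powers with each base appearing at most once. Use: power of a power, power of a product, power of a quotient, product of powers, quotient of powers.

s^(-4)t^(-6)

((((((s^4 · t^(-2)) / t^(-2)) · t^2) · t^4) · t^3)^(-1)) · t^3
= ((((((s^4 · t^(-2)) / t^(-2)) · t^2) · t^4)^(-1)) · ((t^3)^(-1))) · t^3    [power of a product]
= ((((((s^4 · t^(-2)) / t^(-2)) · t^2)^(-1)) · ((t^4)^(-1))) · ((t^3)^(-1))) · t^3    [power of a product]
= ((((((s^4 · t^(-2)) / t^(-2))^(-1)) · ((t^2)^(-1))) · ((t^4)^(-1))) · ((t^3)^(-1))) · t^3    [power of a product]
= ((((((s^4 · t^(-2))^(-1)) / ((t^(-2))^(-1))) · ((t^2)^(-1))) · ((t^4)^(-1))) · ((t^3)^(-1))) · t^3    [power of a quotient]
= (((((((s^4)^(-1)) · ((t^(-2))^(-1))) / ((t^(-2))^(-1))) · ((t^2)^(-1))) · ((t^4)^(-1))) · ((t^3)^(-1))) · t^3    [power of a product]
= (((((s^(-4) · ((t^(-2))^(-1))) / ((t^(-2))^(-1))) · ((t^2)^(-1))) · ((t^4)^(-1))) · ((t^3)^(-1))) · t^3    [power of a power]
= (((((s^(-4) · t^2) / ((t^(-2))^(-1))) · ((t^2)^(-1))) · ((t^4)^(-1))) · ((t^3)^(-1))) · t^3    [power of a power]
= (((((s^(-4) · t^2) / t^2) · ((t^2)^(-1))) · ((t^4)^(-1))) · ((t^3)^(-1))) · t^3    [power of a power]
= (((((s^(-4) · t^2) / t^2) · t^(-2)) · ((t^4)^(-1))) · ((t^3)^(-1))) · t^3    [power of a power]
= (((((s^(-4) · t^2) / t^2) · t^(-2)) · t^(-4)) · ((t^3)^(-1))) · t^3    [power of a power]
= (((((s^(-4) · t^2) / t^2) · t^(-2)) · t^(-4)) · t^(-3)) · t^3    [power of a power]
= s^(-4)t^(-6)    [quotient of powers; product of powers]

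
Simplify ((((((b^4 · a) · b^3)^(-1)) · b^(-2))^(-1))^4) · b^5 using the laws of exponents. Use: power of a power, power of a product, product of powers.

a^4b^41

((((((b^4 · a) · b^3)^(-1)) · b^(-2))^(-1))^4) · b^5
= (((((b^4 · a) · b^3)^(-1)) · b^(-2))^(-4)) · b^5    [power of a power]
= (((((b^4 · a) · b^3)^(-1))^(-4)) · ((b^(-2))^(-4))) · b^5    [power of a product]
= ((((b^4 · a) · b^3)^4) · ((b^(-2))^(-4))) · b^5    [power of a power]
= ((((b^4 · a)^4) · ((b^3)^4)) · ((b^(-2))^(-4))) · b^5    [power of a product]
= (((((b^4)^4) · (a^4)) · ((b^3)^4)) · ((b^(-2))^(-4))) · b^5    [power of a product]
= (((b^16 · (a^4)) · ((b^3)^4)) · ((b^(-2))^(-4))) · b^5    [power of a power]
= (((b^16 · a^4) · b^12) · ((b^(-2))^(-4))) · b^5    [power of a power]
= (((b^16 · a^4) · b^12) · b^8) · b^5    [power of a power]
= a^4b^41    [product of powers]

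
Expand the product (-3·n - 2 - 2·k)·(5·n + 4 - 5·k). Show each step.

-15·n^2 - 22·n + 5·k·n - 8 + 2·k + 10·k^2

(-3·n - 2 - 2·k)·(5·n + 4 - 5·k)
= -15·n^2 - 12·n + 15·k·n - 10·n - 8 + 10·k - 10·k·n - 8·k + 10·k^2    [distributive law]
= -15·n^2 - 22·n + 5·k·n - 8 + 2·k + 10·k^2    [combine like terms]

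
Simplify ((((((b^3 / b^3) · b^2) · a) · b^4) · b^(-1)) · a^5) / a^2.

a^4b^5

((((((b^3 / b^3) · b^2) · a) · b^4) · b^(-1)) · a^5) / a^2
= (((((b^0 · b^2) · a) · b^4) · b^(-1)) · a^5) / a^2    [quotient of powers]
= ((((b^2 · a) · b^4) · b^(-1)) · a^5) / a^2    [product of powers]
= a^4b^5    [quotient of powers; product of powers]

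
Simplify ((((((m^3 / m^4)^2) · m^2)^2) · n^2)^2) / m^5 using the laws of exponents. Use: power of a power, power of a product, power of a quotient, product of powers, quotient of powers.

m^(-5)·n^4

((((((m^3 / m^4)^2) · m^2)^2) · n^2)^2) / m^5
= ((((((m^3 / m^4)^2) · m^2)^2)^2) · ((n^2)^2)) / m^5    [power of a product]
= (((((m^3 / m^4)^2) · m^2)^4) · ((n^2)^2)) / m^5    [power of a power]
= (((((m^3 / m^4)^2)^4) · ((m^2)^4)) · ((n^2)^2)) / m^5    [power of a product]
= ((((m^3 / m^4)^8) · ((m^2)^4)) · ((n^2)^2)) / m^5    [power of a power]
= (((((m^3)^8) / ((m^4)^8)) · ((m^2)^4)) · ((n^2)^2)) / m^5    [power of a quotient]
= (((m^24 / ((m^4)^8)) · ((m^2)^4)) · ((n^2)^2)) / m^5    [power of a power]
= (((m^24 / m^32) · ((m^2)^4)) · ((n^2)^2)) / m^5    [power of a power]
= ((m^(-8) · ((m^2)^4)) · ((n^2)^2)) / m^5    [quotient of powers]
= ((m^(-8) · m^8) · ((n^2)^2)) / m^5    [power of a power]
= (m^0 · ((n^2)^2)) / m^5    [product of powers]
= (m^0 · n^4) / m^5    [power of a power]
= m^(-5)·n^4    [quotient of powers]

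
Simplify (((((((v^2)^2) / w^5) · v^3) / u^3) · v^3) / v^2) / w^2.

(((((((v^2)^2) / w^5) · v^3) / u^3) · v^3) / v^2) / w^2
= (((((v^4 / w^5) · v^3) / u^3) · v^3) / v^2) / w^2    [power of a power]
= u^(-3)·v^8·w^(-7)    [quotient of powers; product of powers]

u^(-3)·v^8·w^(-7)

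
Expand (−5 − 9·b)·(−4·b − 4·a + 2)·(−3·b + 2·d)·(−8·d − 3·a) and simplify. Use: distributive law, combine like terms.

(−5 − 9·b)·(−4·b − 4·a + 2)·(−3·b + 2·d)·(−8·d − 3·a)
= (20·b + 20·a − 10 + 36·b^2 + 36·a·b − 18·b)·(−3·b + 2·d)·(−8·d − 3·a)    [distributive law]
= (2·b + 20·a − 10 + 36·b^2 + 36·a·b)·(−3·b + 2·d)·(−8·d − 3·a)    [combine like terms]
= (−6·b^2 + 4·b·d − 60·a·b + 40·a·d + 30·b − 20·d − 108·b^3 + 72·b^2·d − 108·a·b^2 + 72·a·b·d)·(−8·d − 3·a)    [distributive law]
= 48·b^2·d + 18·a·b^2 − 32·b·d^2 − 12·a·b·d + 480·a·b·d + 180·a^2·b − 320·a·d^2 − 120·a^2·d − 240·b·d − 90·a·b + 160·d^2 + 60·a·d + 864·b^3·d + 324·a·b^3 − 576·b^2·d^2 − 216·a·b^2·d + 864·a·b^2·d + 324·a^2·b^2 − 576·a·b·d^2 − 216·a^2·b·d    [distributive law]
= 48·b^2·d + 18·a·b^2 − 32·b·d^2 + 468·a·b·d + 180·a^2·b − 320·a·d^2 − 120·a^2·d − 240·b·d − 90·a·b + 160·d^2 + 60·a·d + 864·b^3·d + 324·a·b^3 − 576·b^2·d^2 + 648·a·b^2·d + 324·a^2·b^2 − 576·a·b·d^2 − 216·a^2·b·d    [combine like terms]

48·b^2·d + 18·a·b^2 − 32·b·d^2 + 468·a·b·d + 180·a^2·b − 320·a·d^2 − 120·a^2·d − 240·b·d − 90·a·b + 160·d^2 + 60·a·d + 864·b^3·d + 324·a·b^3 − 576·b^2·d^2 + 648·a·b^2·d + 324·a^2·b^2 − 576·a·b·d^2 − 216·a^2·b·d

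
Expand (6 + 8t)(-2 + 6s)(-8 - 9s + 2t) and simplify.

96 - 180s + 104t - 324s^2 - 168st - 32t^2 - 432s^2t + 96st^2

(6 + 8t)(-2 + 6s)(-8 - 9s + 2t)
= (-12 + 36s - 16t + 48st)(-8 - 9s + 2t)    [distributive law]
= 96 + 108s - 24t - 288s - 324s^2 + 72st + 128t + 144st - 32t^2 - 384st - 432s^2t + 96st^2    [distributive law]
= 96 - 180s + 104t - 324s^2 - 168st - 32t^2 - 432s^2t + 96st^2    [combine like terms]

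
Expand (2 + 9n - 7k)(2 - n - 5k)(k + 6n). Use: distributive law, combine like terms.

(2 + 9n - 7k)(2 - n - 5k)(k + 6n)
= (4 - 2n - 10k + 18n - 9n^2 - 45kn - 14k + 7kn + 35k^2)(k + 6n)    [distributive law]
= (4 + 16n - 24k - 9n^2 - 38kn + 35k^2)(k + 6n)    [combine like terms]
= 4k + 24n + 16kn + 96n^2 - 24k^2 - 144kn - 9kn^2 - 54n^3 - 38k^2n - 228kn^2 + 35k^3 + 210k^2n    [distributive law]
= 4k + 24n - 128kn + 96n^2 - 24k^2 - 237kn^2 - 54n^3 + 172k^2n + 35k^3    [combine like terms]

4k + 24n - 128kn + 96n^2 - 24k^2 - 237kn^2 - 54n^3 + 172k^2n + 35k^3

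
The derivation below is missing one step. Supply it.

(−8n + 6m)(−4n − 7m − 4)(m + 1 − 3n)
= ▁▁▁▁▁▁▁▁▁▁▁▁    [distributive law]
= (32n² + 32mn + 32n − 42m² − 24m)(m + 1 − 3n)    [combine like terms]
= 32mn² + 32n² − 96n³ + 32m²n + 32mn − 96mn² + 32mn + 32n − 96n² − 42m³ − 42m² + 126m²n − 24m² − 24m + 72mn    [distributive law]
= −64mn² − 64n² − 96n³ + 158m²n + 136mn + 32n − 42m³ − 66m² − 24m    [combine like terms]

Applying distributive law to the line above:

(32n² + 56mn + 32n − 24mn − 42m² − 24m)(m + 1 − 3n)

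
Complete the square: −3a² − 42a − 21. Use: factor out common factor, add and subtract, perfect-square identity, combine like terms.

−3a² − 42a − 21
= −3(a² + 14a) − 21    [factor out -3 from the a-terms]
= −3(a² + 14a + 49 − 49) − 21    [add and subtract 49 inside the bracket]
= −3(a + 7)² + 147 − 21    [perfect-square identity]
= −3(a + 7)² + 126    [combine constants]

−3(a + 7)² + 126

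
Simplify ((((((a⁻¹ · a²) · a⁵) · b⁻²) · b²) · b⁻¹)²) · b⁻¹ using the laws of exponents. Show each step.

a¹²·b⁻³

((((((a⁻¹ · a²) · a⁵) · b⁻²) · b²) · b⁻¹)²) · b⁻¹
= ((((((a⁻¹ · a²) · a⁵) · b⁻²) · b²)²) · ((b⁻¹)²)) · b⁻¹    [power of a product]
= ((((((a⁻¹ · a²) · a⁵) · b⁻²)²) · ((b²)²)) · ((b⁻¹)²)) · b⁻¹    [power of a product]
= ((((((a⁻¹ · a²) · a⁵)²) · ((b⁻²)²)) · ((b²)²)) · ((b⁻¹)²)) · b⁻¹    [power of a product]
= ((((((a⁻¹ · a²)²) · ((a⁵)²)) · ((b⁻²)²)) · ((b²)²)) · ((b⁻¹)²)) · b⁻¹    [power of a product]
= (((((((a⁻¹)²) · ((a²)²)) · ((a⁵)²)) · ((b⁻²)²)) · ((b²)²)) · ((b⁻¹)²)) · b⁻¹    [power of a product]
= (((((a⁻² · ((a²)²)) · ((a⁵)²)) · ((b⁻²)²)) · ((b²)²)) · ((b⁻¹)²)) · b⁻¹    [power of a power]
= (((((a⁻² · a⁴) · ((a⁵)²)) · ((b⁻²)²)) · ((b²)²)) · ((b⁻¹)²)) · b⁻¹    [power of a power]
= ((((a² · ((a⁵)²)) · ((b⁻²)²)) · ((b²)²)) · ((b⁻¹)²)) · b⁻¹    [product of powers]
= ((((a² · a¹⁰) · ((b⁻²)²)) · ((b²)²)) · ((b⁻¹)²)) · b⁻¹    [power of a power]
= (((a¹² · ((b⁻²)²)) · ((b²)²)) · ((b⁻¹)²)) · b⁻¹    [product of powers]
= (((a¹² · b⁻⁴) · ((b²)²)) · ((b⁻¹)²)) · b⁻¹    [power of a power]
= (((a¹² · b⁻⁴) · b⁴) · ((b⁻¹)²)) · b⁻¹    [power of a power]
= (((a¹² · b⁻⁴) · b⁴) · b⁻²) · b⁻¹    [power of a power]
= a¹²·b⁻³    [product of powers]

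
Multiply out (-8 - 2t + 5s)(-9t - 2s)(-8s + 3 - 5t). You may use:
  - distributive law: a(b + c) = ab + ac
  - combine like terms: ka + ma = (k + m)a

(-8 - 2t + 5s)(-9t - 2s)(-8s + 3 - 5t)
= (72t + 16s + 18t^2 + 4st - 45st - 10s^2)(-8s + 3 - 5t)    [distributive law]
= (72t + 16s + 18t^2 - 41st - 10s^2)(-8s + 3 - 5t)    [combine like terms]
= -576st + 216t - 360t^2 - 128s^2 + 48s - 80st - 144st^2 + 54t^2 - 90t^3 + 328s^2t - 123st + 205st^2 + 80s^3 - 30s^2 + 50s^2t    [distributive law]
= -779st + 216t - 306t^2 - 158s^2 + 48s + 61st^2 - 90t^3 + 378s^2t + 80s^3    [combine like terms]

-779st + 216t - 306t^2 - 158s^2 + 48s + 61st^2 - 90t^3 + 378s^2t + 80s^3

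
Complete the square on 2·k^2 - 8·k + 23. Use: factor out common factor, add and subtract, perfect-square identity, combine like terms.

2(k - 2)^2 + 15

2·k^2 - 8·k + 23
= 2(k^2 - 4·k) + 23    [factor out 2 from the k-terms]
= 2(k^2 - 4·k + 4 - 4) + 23    [add and subtract 4 inside the bracket]
= 2(k - 2)^2 - 8 + 23    [perfect-square identity]
= 2(k - 2)^2 + 15    [combine constants]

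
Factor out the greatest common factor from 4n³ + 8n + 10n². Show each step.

2n(2n² + 4 + 5n)

4n³ + 8n + 10n²
= 2(2n³ + 4n + 5n²)    [factor out 2]
= 2n(2n² + 4 + 5n)    [factor out n]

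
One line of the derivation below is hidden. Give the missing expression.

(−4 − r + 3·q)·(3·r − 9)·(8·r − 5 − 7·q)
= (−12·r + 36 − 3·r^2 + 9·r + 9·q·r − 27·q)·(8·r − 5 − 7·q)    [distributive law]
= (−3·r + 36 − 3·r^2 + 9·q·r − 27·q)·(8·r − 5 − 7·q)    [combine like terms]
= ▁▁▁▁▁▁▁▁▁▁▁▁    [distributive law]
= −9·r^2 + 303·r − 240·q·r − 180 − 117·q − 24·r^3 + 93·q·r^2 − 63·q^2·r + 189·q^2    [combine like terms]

By distributive law:

−24·r^2 + 15·r + 21·q·r + 288·r − 180 − 252·q − 24·r^3 + 15·r^2 + 21·q·r^2 + 72·q·r^2 − 45·q·r − 63·q^2·r − 216·q·r + 135·q + 189·q^2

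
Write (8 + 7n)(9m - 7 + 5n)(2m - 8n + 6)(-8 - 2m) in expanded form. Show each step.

-1792m^2 - 288m^3 + 940mn - 576m^2n - 1888m - 3152n + 2688 - 2256n^2 + 2908mn^2 - 252m^3n + 868m^2n^2 + 2240n^3 + 560mn^3

(8 + 7n)(9m - 7 + 5n)(2m - 8n + 6)(-8 - 2m)
= (72m - 56 + 40n + 63mn - 49n + 35n^2)(2m - 8n + 6)(-8 - 2m)    [distributive law]
= (72m - 56 - 9n + 63mn + 35n^2)(2m - 8n + 6)(-8 - 2m)    [combine like terms]
= (144m^2 - 576mn + 432m - 112m + 448n - 336 - 18mn + 72n^2 - 54n + 126m^2n - 504mn^2 + 378mn + 70mn^2 - 280n^3 + 210n^2)(-8 - 2m)    [distributive law]
= (144m^2 - 216mn + 320m + 394n - 336 + 282n^2 + 126m^2n - 434mn^2 - 280n^3)(-8 - 2m)    [combine like terms]
= -1152m^2 - 288m^3 + 1728mn + 432m^2n - 2560m - 640m^2 - 3152n - 788mn + 2688 + 672m - 2256n^2 - 564mn^2 - 1008m^2n - 252m^3n + 3472mn^2 + 868m^2n^2 + 2240n^3 + 560mn^3    [distributive law]
= -1792m^2 - 288m^3 + 940mn - 576m^2n - 1888m - 3152n + 2688 - 2256n^2 + 2908mn^2 - 252m^3n + 868m^2n^2 + 2240n^3 + 560mn^3    [combine like terms]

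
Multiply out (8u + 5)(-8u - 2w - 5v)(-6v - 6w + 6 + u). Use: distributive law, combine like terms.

344u^2v + 368u^2w - 424u^2 - 64u^3 + 336uvw + 96uw^2 + 134uw + 240uv^2 - 25uv - 240u + 210vw + 60w^2 - 60w + 150v^2 - 150v

(8u + 5)(-8u - 2w - 5v)(-6v - 6w + 6 + u)
= (-64u^2 - 16uw - 40uv - 40u - 10w - 25v)(-6v - 6w + 6 + u)    [distributive law]
= 384u^2v + 384u^2w - 384u^2 - 64u^3 + 96uvw + 96uw^2 - 96uw - 16u^2w + 240uv^2 + 240uvw - 240uv - 40u^2v + 240uv + 240uw - 240u - 40u^2 + 60vw + 60w^2 - 60w - 10uw + 150v^2 + 150vw - 150v - 25uv    [distributive law]
= 344u^2v + 368u^2w - 424u^2 - 64u^3 + 336uvw + 96uw^2 + 134uw + 240uv^2 - 25uv - 240u + 210vw + 60w^2 - 60w + 150v^2 - 150v    [combine like terms]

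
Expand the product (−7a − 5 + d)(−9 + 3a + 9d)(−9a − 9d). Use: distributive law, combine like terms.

(−7a − 5 + d)(−9 + 3a + 9d)(−9a − 9d)
= (63a − 21a^2 − 63ad + 45 − 15a − 45d − 9d + 3ad + 9d^2)(−9a − 9d)    [distributive law]
= (48a − 21a^2 − 60ad + 45 − 54d + 9d^2)(−9a − 9d)    [combine like terms]
= −432a^2 − 432ad + 189a^3 + 189a^2d + 540a^2d + 540ad^2 − 405a − 405d + 486ad + 486d^2 − 81ad^2 − 81d^3    [distributive law]
= −432a^2 + 54ad + 189a^3 + 729a^2d + 459ad^2 − 405a − 405d + 486d^2 − 81d^3    [combine like terms]

−432a^2 + 54ad + 189a^3 + 729a^2d + 459ad^2 − 405a − 405d + 486d^2 − 81d^3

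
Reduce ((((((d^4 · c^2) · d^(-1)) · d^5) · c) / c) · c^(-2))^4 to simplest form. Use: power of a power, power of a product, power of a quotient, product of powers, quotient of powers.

d^32

((((((d^4 · c^2) · d^(-1)) · d^5) · c) / c) · c^(-2))^4
= ((((((d^4 · c^2) · d^(-1)) · d^5) · c) / c)^4) · ((c^(-2))^4)    [power of a product]
= ((((((d^4 · c^2) · d^(-1)) · d^5) · c)^4) / (c^4)) · ((c^(-2))^4)    [power of a quotient]
= ((((((d^4 · c^2) · d^(-1)) · d^5)^4) · (c^4)) / (c^4)) · ((c^(-2))^4)    [power of a product]
= ((((((d^4 · c^2) · d^(-1))^4) · ((d^5)^4)) · (c^4)) / (c^4)) · ((c^(-2))^4)    [power of a product]
= ((((((d^4 · c^2)^4) · ((d^(-1))^4)) · ((d^5)^4)) · (c^4)) / (c^4)) · ((c^(-2))^4)    [power of a product]
= (((((((d^4)^4) · ((c^2)^4)) · ((d^(-1))^4)) · ((d^5)^4)) · (c^4)) / (c^4)) · ((c^(-2))^4)    [power of a product]
= (((((d^16 · ((c^2)^4)) · ((d^(-1))^4)) · ((d^5)^4)) · (c^4)) / (c^4)) · ((c^(-2))^4)    [power of a power]
= (((((d^16 · c^8) · ((d^(-1))^4)) · ((d^5)^4)) · (c^4)) / (c^4)) · ((c^(-2))^4)    [power of a power]
= (((((d^16 · c^8) · d^(-4)) · ((d^5)^4)) · (c^4)) / (c^4)) · ((c^(-2))^4)    [power of a power]
= (((((d^16 · c^8) · d^(-4)) · d^20) · (c^4)) / (c^4)) · ((c^(-2))^4)    [power of a power]
= (((((d^16 · c^8) · d^(-4)) · d^20) · c^4) / c^4) · c^(-8)    [power of a power]
= d^32    [quotient of powers; product of powers]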